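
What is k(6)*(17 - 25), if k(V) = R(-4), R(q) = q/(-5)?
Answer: -32/5 ≈ -6.4000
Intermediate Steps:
R(q) = -q/5 (R(q) = q*(-⅕) = -q/5)
k(V) = ⅘ (k(V) = -⅕*(-4) = ⅘)
k(6)*(17 - 25) = 4*(17 - 25)/5 = (⅘)*(-8) = -32/5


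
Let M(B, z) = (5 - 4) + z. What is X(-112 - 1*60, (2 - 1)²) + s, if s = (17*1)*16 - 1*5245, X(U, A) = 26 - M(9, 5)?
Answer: -4953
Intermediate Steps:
M(B, z) = 1 + z
X(U, A) = 20 (X(U, A) = 26 - (1 + 5) = 26 - 1*6 = 26 - 6 = 20)
s = -4973 (s = 17*16 - 5245 = 272 - 5245 = -4973)
X(-112 - 1*60, (2 - 1)²) + s = 20 - 4973 = -4953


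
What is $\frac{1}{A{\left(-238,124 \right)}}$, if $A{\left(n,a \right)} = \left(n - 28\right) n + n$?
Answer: $\frac{1}{63070} \approx 1.5855 \cdot 10^{-5}$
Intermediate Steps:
$A{\left(n,a \right)} = n + n \left(-28 + n\right)$ ($A{\left(n,a \right)} = \left(n - 28\right) n + n = \left(-28 + n\right) n + n = n \left(-28 + n\right) + n = n + n \left(-28 + n\right)$)
$\frac{1}{A{\left(-238,124 \right)}} = \frac{1}{\left(-238\right) \left(-27 - 238\right)} = \frac{1}{\left(-238\right) \left(-265\right)} = \frac{1}{63070}$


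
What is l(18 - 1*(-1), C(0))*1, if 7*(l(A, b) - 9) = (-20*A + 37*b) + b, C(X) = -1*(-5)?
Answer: -127/7 ≈ -18.143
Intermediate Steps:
C(X) = 5
l(A, b) = 9 - 20*A/7 + 38*b/7 (l(A, b) = 9 + ((-20*A + 37*b) + b)/7 = 9 + (-20*A + 38*b)/7 = 9 + (-20*A/7 + 38*b/7) = 9 - 20*A/7 + 38*b/7)
l(18 - 1*(-1), C(0))*1 = (9 - 20*(18 - 1*(-1))/7 + (38/7)*5)*1 = (9 - 20*(18 + 1)/7 + 190/7)*1 = (9 - 20/7*19 + 190/7)*1 = (9 - 380/7 + 190/7)*1 = -127/7*1 = -127/7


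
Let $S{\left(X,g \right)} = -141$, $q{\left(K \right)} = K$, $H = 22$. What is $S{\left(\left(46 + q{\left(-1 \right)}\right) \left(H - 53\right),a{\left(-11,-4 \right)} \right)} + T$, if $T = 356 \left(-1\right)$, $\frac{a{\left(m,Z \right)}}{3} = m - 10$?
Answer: $-497$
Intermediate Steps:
$a{\left(m,Z \right)} = -30 + 3 m$ ($a{\left(m,Z \right)} = 3 \left(m - 10\right) = 3 \left(-10 + m\right) = -30 + 3 m$)
$T = -356$
$S{\left(\left(46 + q{\left(-1 \right)}\right) \left(H - 53\right),a{\left(-11,-4 \right)} \right)} + T = -141 - 356 = -497$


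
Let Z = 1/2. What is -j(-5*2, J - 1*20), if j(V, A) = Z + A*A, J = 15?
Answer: -51/2 ≈ -25.500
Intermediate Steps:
Z = 1/2 ≈ 0.50000
j(V, A) = 1/2 + A**2 (j(V, A) = 1/2 + A*A = 1/2 + A**2)
-j(-5*2, J - 1*20) = -(1/2 + (15 - 1*20)**2) = -(1/2 + (15 - 20)**2) = -(1/2 + (-5)**2) = -(1/2 + 25) = -1*51/2 = -51/2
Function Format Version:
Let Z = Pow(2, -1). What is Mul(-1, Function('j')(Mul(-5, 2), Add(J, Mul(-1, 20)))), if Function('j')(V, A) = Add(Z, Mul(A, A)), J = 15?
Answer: Rational(-51, 2) ≈ -25.500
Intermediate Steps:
Z = Rational(1, 2) ≈ 0.50000
Function('j')(V, A) = Add(Rational(1, 2), Pow(A, 2)) (Function('j')(V, A) = Add(Rational(1, 2), Mul(A, A)) = Add(Rational(1, 2), Pow(A, 2)))
Mul(-1, Function('j')(Mul(-5, 2), Add(J, Mul(-1, 20)))) = Mul(-1, Add(Rational(1, 2), Pow(Add(15, Mul(-1, 20)), 2))) = Mul(-1, Add(Rational(1, 2), Pow(Add(15, -20), 2))) = Mul(-1, Add(Rational(1, 2), Pow(-5, 2))) = Mul(-1, Add(Rational(1, 2), 25)) = Mul(-1, Rational(51, 2)) = Rational(-51, 2)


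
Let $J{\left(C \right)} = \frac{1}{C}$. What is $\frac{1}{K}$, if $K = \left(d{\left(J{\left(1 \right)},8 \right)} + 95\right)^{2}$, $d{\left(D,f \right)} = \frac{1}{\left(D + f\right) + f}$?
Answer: $\frac{289}{2611456} \approx 0.00011067$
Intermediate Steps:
$d{\left(D,f \right)} = \frac{1}{D + 2 f}$
$K = \frac{2611456}{289}$ ($K = \left(\frac{1}{1^{-1} + 2 \cdot 8} + 95\right)^{2} = \left(\frac{1}{1 + 16} + 95\right)^{2} = \left(\frac{1}{17} + 95\right)^{2} = \left(\frac{1616}{17}\right)^{2} = \frac{2611456}{289} \approx 9036.2$)
$\frac{1}{K} = \frac{1}{\frac{2611456}{289}} = \frac{289}{2611456}$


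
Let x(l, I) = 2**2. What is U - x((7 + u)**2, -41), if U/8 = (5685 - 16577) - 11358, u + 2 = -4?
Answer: -178004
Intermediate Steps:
u = -6 (u = -2 - 4 = -6)
x(l, I) = 4
U = -178000 (U = 8*((5685 - 16577) - 11358) = 8*(-10892 - 11358) = 8*(-22250) = -178000)
U - x((7 + u)**2, -41) = -178000 - 1*4 = -178000 - 4 = -178004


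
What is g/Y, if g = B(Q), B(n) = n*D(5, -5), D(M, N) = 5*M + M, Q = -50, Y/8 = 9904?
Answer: -375/19808 ≈ -0.018932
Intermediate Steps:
Y = 79232 (Y = 8*9904 = 79232)
D(M, N) = 6*M
B(n) = 30*n (B(n) = n*(6*5) = n*30 = 30*n)
g = -1500 (g = 30*(-50) = -1500)
g/Y = -1500/79232 = -1500*1/79232 = -375/19808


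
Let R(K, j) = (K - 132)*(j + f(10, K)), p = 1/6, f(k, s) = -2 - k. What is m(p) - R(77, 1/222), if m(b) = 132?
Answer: -117161/222 ≈ -527.75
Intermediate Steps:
p = ⅙ ≈ 0.16667
R(K, j) = (-132 + K)*(-12 + j) (R(K, j) = (K - 132)*(j + (-2 - 1*10)) = (-132 + K)*(j + (-2 - 10)) = (-132 + K)*(j - 12) = (-132 + K)*(-12 + j))
m(p) - R(77, 1/222) = 132 - (1584 - 132/222 - 12*77 + 77/222) = 132 - (1584 - 132*1/222 - 924 + 77*(1/222)) = 132 - (1584 - 22/37 - 924 + 77/222) = 132 - 1*146465/222 = 132 - 146465/222 = -117161/222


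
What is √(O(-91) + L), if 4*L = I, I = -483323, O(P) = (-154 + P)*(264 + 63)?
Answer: I*√803783/2 ≈ 448.27*I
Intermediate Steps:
O(P) = -50358 + 327*P (O(P) = (-154 + P)*327 = -50358 + 327*P)
L = -483323/4 (L = (¼)*(-483323) = -483323/4 ≈ -1.2083e+5)
√(O(-91) + L) = √((-50358 + 327*(-91)) - 483323/4) = √((-50358 - 29757) - 483323/4) = √(-80115 - 483323/4) = √(-803783/4) = I*√803783/2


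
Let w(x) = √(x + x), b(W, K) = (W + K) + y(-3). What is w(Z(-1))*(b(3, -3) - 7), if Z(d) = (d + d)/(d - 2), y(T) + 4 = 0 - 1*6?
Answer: -34*√3/3 ≈ -19.630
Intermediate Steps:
y(T) = -10 (y(T) = -4 + (0 - 1*6) = -4 + (0 - 6) = -4 - 6 = -10)
b(W, K) = -10 + K + W (b(W, K) = (W + K) - 10 = (K + W) - 10 = -10 + K + W)
Z(d) = 2*d/(-2 + d) (Z(d) = (2*d)/(-2 + d) = 2*d/(-2 + d))
w(x) = √2*√x (w(x) = √(2*x) = √2*√x)
w(Z(-1))*(b(3, -3) - 7) = (√2*√(2*(-1)/(-2 - 1)))*((-10 - 3 + 3) - 7) = (√2*√(2*(-1)/(-3)))*(-10 - 7) = (√2*√(2*(-1)*(-⅓)))*(-17) = (√2*√(⅔))*(-17) = (√2*(√6/3))*(-17) = (2*√3/3)*(-17) = -34*√3/3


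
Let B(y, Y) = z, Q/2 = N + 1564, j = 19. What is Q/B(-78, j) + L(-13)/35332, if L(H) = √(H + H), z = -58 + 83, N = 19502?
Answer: 42132/25 + I*√26/35332 ≈ 1685.3 + 0.00014432*I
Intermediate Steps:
z = 25
L(H) = √2*√H (L(H) = √(2*H) = √2*√H)
Q = 42132 (Q = 2*(19502 + 1564) = 2*21066 = 42132)
B(y, Y) = 25
Q/B(-78, j) + L(-13)/35332 = 42132/25 + (√2*√(-13))/35332 = 42132*(1/25) + (√2*(I*√13))*(1/35332) = 42132/25 + (I*√26)*(1/35332) = 42132/25 + I*√26/35332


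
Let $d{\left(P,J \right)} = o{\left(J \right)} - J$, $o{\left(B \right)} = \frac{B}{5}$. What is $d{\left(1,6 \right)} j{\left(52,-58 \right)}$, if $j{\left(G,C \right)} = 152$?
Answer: $- \frac{3648}{5} \approx -729.6$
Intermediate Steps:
$o{\left(B \right)} = \frac{B}{5}$ ($o{\left(B \right)} = B \frac{1}{5} = \frac{B}{5}$)
$d{\left(P,J \right)} = - \frac{4 J}{5}$ ($d{\left(P,J \right)} = \frac{J}{5} - J = - \frac{4 J}{5}$)
$d{\left(1,6 \right)} j{\left(52,-58 \right)} = \left(- \frac{4}{5}\right) 6 \cdot 152 = \left(- \frac{24}{5}\right) 152 = - \frac{3648}{5}$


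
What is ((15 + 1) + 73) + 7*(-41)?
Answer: -198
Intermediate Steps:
((15 + 1) + 73) + 7*(-41) = (16 + 73) - 287 = 89 - 287 = -198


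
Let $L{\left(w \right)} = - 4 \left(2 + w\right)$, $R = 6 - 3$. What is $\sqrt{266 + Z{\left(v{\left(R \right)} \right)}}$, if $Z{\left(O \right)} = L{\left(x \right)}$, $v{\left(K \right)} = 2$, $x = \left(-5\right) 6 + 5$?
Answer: $\sqrt{358} \approx 18.921$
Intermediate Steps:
$x = -25$ ($x = -30 + 5 = -25$)
$R = 3$ ($R = 6 - 3 = 3$)
$L{\left(w \right)} = -8 - 4 w$
$Z{\left(O \right)} = 92$ ($Z{\left(O \right)} = -8 - -100 = -8 + 100 = 92$)
$\sqrt{266 + Z{\left(v{\left(R \right)} \right)}} = \sqrt{266 + 92} = \sqrt{358}$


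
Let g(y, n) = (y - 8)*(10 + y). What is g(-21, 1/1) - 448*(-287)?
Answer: 128895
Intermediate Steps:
g(y, n) = (-8 + y)*(10 + y)
g(-21, 1/1) - 448*(-287) = (-80 + (-21)**2 + 2*(-21)) - 448*(-287) = (-80 + 441 - 42) + 128576 = 319 + 128576 = 128895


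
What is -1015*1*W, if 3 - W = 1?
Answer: -2030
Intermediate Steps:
W = 2 (W = 3 - 1*1 = 3 - 1 = 2)
-1015*1*W = -1015*1*2 = -2030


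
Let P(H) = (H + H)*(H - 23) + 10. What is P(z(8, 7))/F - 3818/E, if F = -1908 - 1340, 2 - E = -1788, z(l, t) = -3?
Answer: -3174501/1453480 ≈ -2.1841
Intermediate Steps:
E = 1790 (E = 2 - 1*(-1788) = 2 + 1788 = 1790)
F = -3248
P(H) = 10 + 2*H*(-23 + H) (P(H) = (2*H)*(-23 + H) + 10 = 2*H*(-23 + H) + 10 = 10 + 2*H*(-23 + H))
P(z(8, 7))/F - 3818/E = (10 - 46*(-3) + 2*(-3)**2)/(-3248) - 3818/1790 = (10 + 138 + 2*9)*(-1/3248) - 3818*1/1790 = (10 + 138 + 18)*(-1/3248) - 1909/895 = 166*(-1/3248) - 1909/895 = -83/1624 - 1909/895 = -3174501/1453480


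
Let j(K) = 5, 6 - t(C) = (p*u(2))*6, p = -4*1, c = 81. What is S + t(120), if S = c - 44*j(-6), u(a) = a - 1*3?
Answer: -157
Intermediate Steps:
u(a) = -3 + a (u(a) = a - 3 = -3 + a)
p = -4
t(C) = -18 (t(C) = 6 - (-4*(-3 + 2))*6 = 6 - (-4*(-1))*6 = 6 - 4*6 = 6 - 1*24 = 6 - 24 = -18)
S = -139 (S = 81 - 44*5 = 81 - 220 = -139)
S + t(120) = -139 - 18 = -157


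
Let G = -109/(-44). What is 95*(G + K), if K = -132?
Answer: -541405/44 ≈ -12305.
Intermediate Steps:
G = 109/44 (G = -109*(-1/44) = 109/44 ≈ 2.4773)
95*(G + K) = 95*(109/44 - 132) = 95*(-5699/44) = -541405/44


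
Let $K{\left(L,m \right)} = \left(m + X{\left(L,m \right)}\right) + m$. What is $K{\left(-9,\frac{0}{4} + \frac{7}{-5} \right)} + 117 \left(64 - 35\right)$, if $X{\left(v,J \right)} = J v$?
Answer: $\frac{17014}{5} \approx 3402.8$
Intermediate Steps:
$K{\left(L,m \right)} = 2 m + L m$ ($K{\left(L,m \right)} = \left(m + m L\right) + m = \left(m + L m\right) + m = 2 m + L m$)
$K{\left(-9,\frac{0}{4} + \frac{7}{-5} \right)} + 117 \left(64 - 35\right) = \left(\frac{0}{4} + \frac{7}{-5}\right) \left(2 - 9\right) + 117 \left(64 - 35\right) = \left(0 \cdot \frac{1}{4} + 7 \left(- \frac{1}{5}\right)\right) \left(-7\right) + 117 \cdot 29 = \left(0 - \frac{7}{5}\right) \left(-7\right) + 3393 = \left(- \frac{7}{5}\right) \left(-7\right) + 3393 = \frac{49}{5} + 3393 = \frac{17014}{5}$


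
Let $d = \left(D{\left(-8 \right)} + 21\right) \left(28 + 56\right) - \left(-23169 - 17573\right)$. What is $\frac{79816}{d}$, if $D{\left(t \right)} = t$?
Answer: $\frac{39908}{20917} \approx 1.9079$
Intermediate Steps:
$d = 41834$ ($d = \left(-8 + 21\right) \left(28 + 56\right) - \left(-23169 - 17573\right) = 13 \cdot 84 - \left(-23169 - 17573\right) = 1092 - -40742 = 1092 + 40742 = 41834$)
$\frac{79816}{d} = \frac{79816}{41834} = 79816 \cdot \frac{1}{41834} = \frac{39908}{20917}$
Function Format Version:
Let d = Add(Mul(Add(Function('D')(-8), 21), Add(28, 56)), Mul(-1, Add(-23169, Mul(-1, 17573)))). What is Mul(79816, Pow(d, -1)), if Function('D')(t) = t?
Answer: Rational(39908, 20917) ≈ 1.9079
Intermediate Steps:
d = 41834 (d = Add(Mul(Add(-8, 21), Add(28, 56)), Mul(-1, Add(-23169, Mul(-1, 17573)))) = Add(Mul(13, 84), Mul(-1, Add(-23169, -17573))) = Add(1092, Mul(-1, -40742)) = Add(1092, 40742) = 41834)
Mul(79816, Pow(d, -1)) = Mul(79816, Pow(41834, -1)) = Mul(79816, Rational(1, 41834)) = Rational(39908, 20917)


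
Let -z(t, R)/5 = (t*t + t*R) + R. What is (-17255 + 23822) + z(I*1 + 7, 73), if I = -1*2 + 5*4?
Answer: -6048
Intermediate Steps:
I = 18 (I = -2 + 20 = 18)
z(t, R) = -5*R - 5*t² - 5*R*t (z(t, R) = -5*((t*t + t*R) + R) = -5*((t² + R*t) + R) = -5*(R + t² + R*t) = -5*R - 5*t² - 5*R*t)
(-17255 + 23822) + z(I*1 + 7, 73) = (-17255 + 23822) + (-5*73 - 5*(18*1 + 7)² - 5*73*(18*1 + 7)) = 6567 + (-365 - 5*(18 + 7)² - 5*73*(18 + 7)) = 6567 + (-365 - 5*25² - 5*73*25) = 6567 + (-365 - 5*625 - 9125) = 6567 + (-365 - 3125 - 9125) = 6567 - 12615 = -6048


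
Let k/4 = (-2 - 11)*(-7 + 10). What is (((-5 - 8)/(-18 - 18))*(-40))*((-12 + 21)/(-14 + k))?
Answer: 13/17 ≈ 0.76471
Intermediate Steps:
k = -156 (k = 4*((-2 - 11)*(-7 + 10)) = 4*(-13*3) = 4*(-39) = -156)
(((-5 - 8)/(-18 - 18))*(-40))*((-12 + 21)/(-14 + k)) = (((-5 - 8)/(-18 - 18))*(-40))*((-12 + 21)/(-14 - 156)) = (-13/(-36)*(-40))*(9/(-170)) = (-13*(-1/36)*(-40))*(9*(-1/170)) = ((13/36)*(-40))*(-9/170) = -130/9*(-9/170) = 13/17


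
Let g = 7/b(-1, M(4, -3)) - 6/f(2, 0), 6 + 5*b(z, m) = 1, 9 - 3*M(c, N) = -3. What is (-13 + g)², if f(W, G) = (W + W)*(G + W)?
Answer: 6889/16 ≈ 430.56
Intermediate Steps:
M(c, N) = 4 (M(c, N) = 3 - ⅓*(-3) = 3 + 1 = 4)
b(z, m) = -1 (b(z, m) = -6/5 + (⅕)*1 = -6/5 + ⅕ = -1)
f(W, G) = 2*W*(G + W) (f(W, G) = (2*W)*(G + W) = 2*W*(G + W))
g = -31/4 (g = 7/(-1) - 6*1/(4*(0 + 2)) = 7*(-1) - 6/(2*2*2) = -7 - 6/8 = -7 - 6*⅛ = -7 - ¾ = -31/4 ≈ -7.7500)
(-13 + g)² = (-13 - 31/4)² = (-83/4)² = 6889/16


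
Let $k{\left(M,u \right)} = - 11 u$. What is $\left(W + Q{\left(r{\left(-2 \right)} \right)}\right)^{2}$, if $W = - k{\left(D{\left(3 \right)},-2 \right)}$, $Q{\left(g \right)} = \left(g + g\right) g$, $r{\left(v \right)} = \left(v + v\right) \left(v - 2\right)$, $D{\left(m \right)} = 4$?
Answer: $240100$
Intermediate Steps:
$r{\left(v \right)} = 2 v \left(-2 + v\right)$
$Q{\left(g \right)} = 2 g^{2}$ ($Q{\left(g \right)} = 2 g g = 2 g^{2}$)
$W = -22$ ($W = - \left(-11\right) \left(-2\right) = \left(-1\right) 22 = -22$)
$\left(W + Q{\left(r{\left(-2 \right)} \right)}\right)^{2} = \left(-22 + 2 \left(2 \left(-2\right) \left(-2 - 2\right)\right)^{2}\right)^{2} = \left(-22 + 2 \left(2 \left(-2\right) \left(-4\right)\right)^{2}\right)^{2} = \left(-22 + 2 \cdot 16^{2}\right)^{2} = \left(-22 + 2 \cdot 256\right)^{2} = \left(-22 + 512\right)^{2} = 490^{2} = 240100$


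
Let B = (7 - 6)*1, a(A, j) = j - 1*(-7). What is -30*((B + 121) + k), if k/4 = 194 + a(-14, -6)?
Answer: -27060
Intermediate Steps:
a(A, j) = 7 + j (a(A, j) = j + 7 = 7 + j)
k = 780 (k = 4*(194 + (7 - 6)) = 4*(194 + 1) = 4*195 = 780)
B = 1 (B = 1*1 = 1)
-30*((B + 121) + k) = -30*((1 + 121) + 780) = -30*(122 + 780) = -30*902 = -27060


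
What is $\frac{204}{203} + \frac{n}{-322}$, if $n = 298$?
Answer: $\frac{53}{667} \approx 0.07946$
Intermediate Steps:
$\frac{204}{203} + \frac{n}{-322} = \frac{204}{203} + \frac{298}{-322} = 204 \cdot \frac{1}{203} + 298 \left(- \frac{1}{322}\right) = \frac{204}{203} - \frac{149}{161} = \frac{53}{667}$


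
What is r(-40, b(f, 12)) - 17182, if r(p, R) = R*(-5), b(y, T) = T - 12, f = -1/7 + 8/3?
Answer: -17182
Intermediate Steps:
f = 53/21 (f = -1*1/7 + 8*(1/3) = -1/7 + 8/3 = 53/21 ≈ 2.5238)
b(y, T) = -12 + T
r(p, R) = -5*R
r(-40, b(f, 12)) - 17182 = -5*(-12 + 12) - 17182 = -5*0 - 17182 = 0 - 17182 = -17182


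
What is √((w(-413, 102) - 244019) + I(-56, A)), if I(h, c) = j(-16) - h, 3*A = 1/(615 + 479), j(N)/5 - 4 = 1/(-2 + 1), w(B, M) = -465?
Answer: 3*I*√27157 ≈ 494.38*I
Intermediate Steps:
j(N) = 15 (j(N) = 20 + 5/(-2 + 1) = 20 + 5/(-1) = 20 + 5*(-1) = 20 - 5 = 15)
A = 1/3282 (A = 1/(3*(615 + 479)) = (⅓)/1094 = (⅓)*(1/1094) = 1/3282 ≈ 0.00030469)
I(h, c) = 15 - h
√((w(-413, 102) - 244019) + I(-56, A)) = √((-465 - 244019) + (15 - 1*(-56))) = √(-244484 + (15 + 56)) = √(-244484 + 71) = √(-244413) = 3*I*√27157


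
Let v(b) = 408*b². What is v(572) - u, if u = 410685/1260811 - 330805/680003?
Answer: 114449273204838048976/857355262433 ≈ 1.3349e+8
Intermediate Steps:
u = -137815550800/857355262433 (u = 410685*(1/1260811) - 330805*1/680003 = 410685/1260811 - 330805/680003 = -137815550800/857355262433 ≈ -0.16074)
v(572) - u = 408*572² - 1*(-137815550800/857355262433) = 408*327184 + 137815550800/857355262433 = 133491072 + 137815550800/857355262433 = 114449273204838048976/857355262433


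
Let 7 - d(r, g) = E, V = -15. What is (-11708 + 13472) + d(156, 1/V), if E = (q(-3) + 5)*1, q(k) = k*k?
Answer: 1757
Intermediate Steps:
q(k) = k**2
E = 14 (E = ((-3)**2 + 5)*1 = (9 + 5)*1 = 14*1 = 14)
d(r, g) = -7 (d(r, g) = 7 - 1*14 = 7 - 14 = -7)
(-11708 + 13472) + d(156, 1/V) = (-11708 + 13472) - 7 = 1764 - 7 = 1757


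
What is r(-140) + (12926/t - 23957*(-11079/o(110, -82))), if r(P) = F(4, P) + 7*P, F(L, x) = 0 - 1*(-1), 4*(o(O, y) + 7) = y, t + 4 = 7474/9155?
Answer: -7739958714298/801515 ≈ -9.6567e+6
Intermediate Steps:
t = -29146/9155 (t = -4 + 7474/9155 = -29146/9155 ≈ -3.1836)
o(O, y) = -7 + y/4
F(L, x) = 1 (F(L, x) = 0 + 1 = 1)
r(P) = 1 + 7*P
r(-140) + (12926/t - 23957*(-11079/o(110, -82))) = (1 + 7*(-140)) + (12926/(-29146/9155) - 23957*(-11079/(-7 + (¼)*(-82)))) = (1 - 980) + (12926*(-9155/29146) - 23957*(-11079/(-7 - 41/2))) = -979 + (-59168765/14573 - 23957/((-55/2*(-1/11079)))) = -979 + (-59168765/14573 - 23957/55/22158) = -979 + (-59168765/14573 - 23957*22158/55) = -979 + (-59168765/14573 - 530839206/55) = -979 - 7739174031113/801515 = -7739958714298/801515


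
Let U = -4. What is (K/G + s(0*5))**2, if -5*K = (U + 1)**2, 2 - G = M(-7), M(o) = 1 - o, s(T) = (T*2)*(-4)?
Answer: 9/100 ≈ 0.090000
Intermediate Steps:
s(T) = -8*T (s(T) = (2*T)*(-4) = -8*T)
G = -6 (G = 2 - (1 - 1*(-7)) = 2 - (1 + 7) = 2 - 1*8 = 2 - 8 = -6)
K = -9/5 (K = -(-4 + 1)**2/5 = -1/5*(-3)**2 = -1/5*9 = -9/5 ≈ -1.8000)
(K/G + s(0*5))**2 = (-9/5/(-6) - 0*5)**2 = (-9/5*(-1/6) - 8*0)**2 = (3/10 + 0)**2 = (3/10)**2 = 9/100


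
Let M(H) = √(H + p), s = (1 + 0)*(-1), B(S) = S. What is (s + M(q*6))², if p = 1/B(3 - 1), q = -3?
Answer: (2 - I*√70)²/4 ≈ -16.5 - 8.3666*I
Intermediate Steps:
p = ½ (p = 1/(3 - 1) = 1/2 = ½ ≈ 0.50000)
s = -1 (s = 1*(-1) = -1)
M(H) = √(½ + H) (M(H) = √(H + ½) = √(½ + H))
(s + M(q*6))² = (-1 + √(2 + 4*(-3*6))/2)² = (-1 + √(2 + 4*(-18))/2)² = (-1 + √(2 - 72)/2)² = (-1 + √(-70)/2)² = (-1 + (I*√70)/2)² = (-1 + I*√70/2)²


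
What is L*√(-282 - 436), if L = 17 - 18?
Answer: -I*√718 ≈ -26.796*I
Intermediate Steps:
L = -1
L*√(-282 - 436) = -√(-282 - 436) = -√(-718) = -I*√718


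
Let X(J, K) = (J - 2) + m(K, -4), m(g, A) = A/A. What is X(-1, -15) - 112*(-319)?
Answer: 35726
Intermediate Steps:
m(g, A) = 1
X(J, K) = -1 + J (X(J, K) = (J - 2) + 1 = (-2 + J) + 1 = -1 + J)
X(-1, -15) - 112*(-319) = (-1 - 1) - 112*(-319) = -2 + 35728 = 35726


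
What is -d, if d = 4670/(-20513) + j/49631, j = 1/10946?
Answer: 2537028503907/11143911375038 ≈ 0.22766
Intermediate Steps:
j = 1/10946 ≈ 9.1358e-5
d = -2537028503907/11143911375038 (d = 4670/(-20513) + (1/10946)/49631 = 4670*(-1/20513) + (1/10946)*(1/49631) = -4670/20513 + 1/543260926 = -2537028503907/11143911375038 ≈ -0.22766)
-d = -1*(-2537028503907/11143911375038) = 2537028503907/11143911375038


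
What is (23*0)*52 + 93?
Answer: 93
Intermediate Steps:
(23*0)*52 + 93 = 0*52 + 93 = 0 + 93 = 93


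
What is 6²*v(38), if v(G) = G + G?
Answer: 2736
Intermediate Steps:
v(G) = 2*G
6²*v(38) = 6²*(2*38) = 36*76 = 2736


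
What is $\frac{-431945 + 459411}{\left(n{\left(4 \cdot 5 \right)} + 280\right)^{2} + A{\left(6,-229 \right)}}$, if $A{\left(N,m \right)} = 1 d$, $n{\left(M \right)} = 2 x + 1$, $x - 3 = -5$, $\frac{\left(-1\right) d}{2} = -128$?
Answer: $\frac{27466}{76985} \approx 0.35677$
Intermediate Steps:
$d = 256$ ($d = \left(-2\right) \left(-128\right) = 256$)
$x = -2$ ($x = 3 - 5 = -2$)
$n{\left(M \right)} = -3$ ($n{\left(M \right)} = 2 \left(-2\right) + 1 = -4 + 1 = -3$)
$A{\left(N,m \right)} = 256$ ($A{\left(N,m \right)} = 1 \cdot 256 = 256$)
$\frac{-431945 + 459411}{\left(n{\left(4 \cdot 5 \right)} + 280\right)^{2} + A{\left(6,-229 \right)}} = \frac{-431945 + 459411}{\left(-3 + 280\right)^{2} + 256} = \frac{27466}{277^{2} + 256} = \frac{27466}{76729 + 256} = \frac{27466}{76985}$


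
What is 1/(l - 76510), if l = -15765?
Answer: -1/92275 ≈ -1.0837e-5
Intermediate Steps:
1/(l - 76510) = 1/(-15765 - 76510) = 1/(-92275) = -1/92275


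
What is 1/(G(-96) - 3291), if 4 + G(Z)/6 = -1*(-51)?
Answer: -1/3009 ≈ -0.00033234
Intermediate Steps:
G(Z) = 282 (G(Z) = -24 + 6*(-1*(-51)) = -24 + 6*51 = -24 + 306 = 282)
1/(G(-96) - 3291) = 1/(282 - 3291) = 1/(-3009) = -1/3009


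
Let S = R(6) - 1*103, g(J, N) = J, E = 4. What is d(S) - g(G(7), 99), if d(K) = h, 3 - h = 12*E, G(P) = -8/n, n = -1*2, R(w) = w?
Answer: -49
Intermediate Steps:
n = -2
G(P) = 4 (G(P) = -8/(-2) = -8*(-½) = 4)
S = -97 (S = 6 - 1*103 = 6 - 103 = -97)
h = -45 (h = 3 - 12*4 = 3 - 1*48 = 3 - 48 = -45)
d(K) = -45
d(S) - g(G(7), 99) = -45 - 1*4 = -45 - 4 = -49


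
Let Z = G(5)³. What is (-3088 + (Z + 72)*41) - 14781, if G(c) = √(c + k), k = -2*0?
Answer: -14917 + 205*√5 ≈ -14459.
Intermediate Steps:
k = 0
G(c) = √c (G(c) = √(c + 0) = √c)
Z = 5*√5 (Z = (√5)³ = 5*√5 ≈ 11.180)
(-3088 + (Z + 72)*41) - 14781 = (-3088 + (5*√5 + 72)*41) - 14781 = (-3088 + (72 + 5*√5)*41) - 14781 = (-3088 + (2952 + 205*√5)) - 14781 = (-136 + 205*√5) - 14781 = -14917 + 205*√5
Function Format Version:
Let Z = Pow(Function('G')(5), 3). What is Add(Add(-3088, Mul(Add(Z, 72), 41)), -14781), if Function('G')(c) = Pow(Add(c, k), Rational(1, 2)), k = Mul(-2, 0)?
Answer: Add(-14917, Mul(205, Pow(5, Rational(1, 2)))) ≈ -14459.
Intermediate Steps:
k = 0
Function('G')(c) = Pow(c, Rational(1, 2)) (Function('G')(c) = Pow(Add(c, 0), Rational(1, 2)) = Pow(c, Rational(1, 2)))
Z = Mul(5, Pow(5, Rational(1, 2))) (Z = Pow(Pow(5, Rational(1, 2)), 3) = Mul(5, Pow(5, Rational(1, 2))) ≈ 11.180)
Add(Add(-3088, Mul(Add(Z, 72), 41)), -14781) = Add(Add(-3088, Mul(Add(Mul(5, Pow(5, Rational(1, 2))), 72), 41)), -14781) = Add(Add(-3088, Mul(Add(72, Mul(5, Pow(5, Rational(1, 2)))), 41)), -14781) = Add(Add(-3088, Add(2952, Mul(205, Pow(5, Rational(1, 2))))), -14781) = Add(Add(-136, Mul(205, Pow(5, Rational(1, 2)))), -14781) = Add(-14917, Mul(205, Pow(5, Rational(1, 2))))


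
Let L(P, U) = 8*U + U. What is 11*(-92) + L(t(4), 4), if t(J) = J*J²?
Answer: -976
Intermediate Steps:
t(J) = J³
L(P, U) = 9*U
11*(-92) + L(t(4), 4) = 11*(-92) + 9*4 = -1012 + 36 = -976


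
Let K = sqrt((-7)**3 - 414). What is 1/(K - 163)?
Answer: -163/27326 - I*sqrt(757)/27326 ≈ -0.005965 - 0.0010069*I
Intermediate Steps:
K = I*sqrt(757) (K = sqrt(-343 - 414) = sqrt(-757) = I*sqrt(757) ≈ 27.514*I)
1/(K - 163) = 1/(I*sqrt(757) - 163) = 1/(-163 + I*sqrt(757))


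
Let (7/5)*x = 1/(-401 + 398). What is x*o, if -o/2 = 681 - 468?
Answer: 710/7 ≈ 101.43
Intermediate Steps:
o = -426 (o = -2*(681 - 468) = -2*213 = -426)
x = -5/21 (x = 5/(7*(-401 + 398)) = (5/7)/(-3) = (5/7)*(-1/3) = -5/21 ≈ -0.23810)
x*o = -5/21*(-426) = 710/7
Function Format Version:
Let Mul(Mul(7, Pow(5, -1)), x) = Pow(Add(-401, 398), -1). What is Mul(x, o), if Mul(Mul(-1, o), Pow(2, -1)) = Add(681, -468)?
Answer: Rational(710, 7) ≈ 101.43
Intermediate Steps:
o = -426 (o = Mul(-2, Add(681, -468)) = Mul(-2, 213) = -426)
x = Rational(-5, 21) (x = Mul(Rational(5, 7), Pow(Add(-401, 398), -1)) = Mul(Rational(5, 7), Pow(-3, -1)) = Mul(Rational(5, 7), Rational(-1, 3)) = Rational(-5, 21) ≈ -0.23810)
Mul(x, o) = Mul(Rational(-5, 21), -426) = Rational(710, 7)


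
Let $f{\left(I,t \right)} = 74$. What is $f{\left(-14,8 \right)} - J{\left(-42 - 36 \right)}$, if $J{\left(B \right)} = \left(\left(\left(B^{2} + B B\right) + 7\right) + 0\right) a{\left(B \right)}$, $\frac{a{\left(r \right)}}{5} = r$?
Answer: $4748324$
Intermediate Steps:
$a{\left(r \right)} = 5 r$
$J{\left(B \right)} = 5 B \left(7 + 2 B^{2}\right)$ ($J{\left(B \right)} = \left(\left(\left(B^{2} + B B\right) + 7\right) + 0\right) 5 B = \left(\left(\left(B^{2} + B^{2}\right) + 7\right) + 0\right) 5 B = \left(\left(2 B^{2} + 7\right) + 0\right) 5 B = \left(\left(7 + 2 B^{2}\right) + 0\right) 5 B = \left(7 + 2 B^{2}\right) 5 B = 5 B \left(7 + 2 B^{2}\right)$)
$f{\left(-14,8 \right)} - J{\left(-42 - 36 \right)} = 74 - \left(10 \left(-42 - 36\right)^{3} + 35 \left(-42 - 36\right)\right) = 74 - \left(10 \left(-78\right)^{3} + 35 \left(-78\right)\right) = 74 - \left(10 \left(-474552\right) - 2730\right) = 74 - \left(-4745520 - 2730\right) = 74 - -4748250 = 74 + 4748250 = 4748324$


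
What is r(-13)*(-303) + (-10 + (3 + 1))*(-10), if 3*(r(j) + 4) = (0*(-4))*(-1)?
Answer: 1272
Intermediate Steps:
r(j) = -4 (r(j) = -4 + ((0*(-4))*(-1))/3 = -4 + (0*(-1))/3 = -4 + (1/3)*0 = -4 + 0 = -4)
r(-13)*(-303) + (-10 + (3 + 1))*(-10) = -4*(-303) + (-10 + (3 + 1))*(-10) = 1212 + (-10 + 4)*(-10) = 1212 - 6*(-10) = 1212 + 60 = 1272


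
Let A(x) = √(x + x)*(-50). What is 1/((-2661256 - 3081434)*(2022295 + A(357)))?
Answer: -404459/4697147469066429450 - √714/469714746906642945 ≈ -8.6164e-14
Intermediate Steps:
A(x) = -50*√2*√x (A(x) = √(2*x)*(-50) = (√2*√x)*(-50) = -50*√2*√x)
1/((-2661256 - 3081434)*(2022295 + A(357))) = 1/((-2661256 - 3081434)*(2022295 - 50*√2*√357)) = 1/(-5742690*(2022295 - 50*√714)) = 1/(-11613413273550 + 287134500*√714)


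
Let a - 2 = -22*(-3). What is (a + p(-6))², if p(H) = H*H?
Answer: 10816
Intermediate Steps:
p(H) = H²
a = 68 (a = 2 - 22*(-3) = 2 + 66 = 68)
(a + p(-6))² = (68 + (-6)²)² = (68 + 36)² = 104² = 10816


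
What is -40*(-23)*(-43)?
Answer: -39560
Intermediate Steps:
-40*(-23)*(-43) = 920*(-43) = -39560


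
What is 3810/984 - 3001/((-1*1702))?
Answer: 786467/139564 ≈ 5.6352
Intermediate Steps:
3810/984 - 3001/((-1*1702)) = 3810*(1/984) - 3001/(-1702) = 635/164 - 3001*(-1/1702) = 635/164 + 3001/1702 = 786467/139564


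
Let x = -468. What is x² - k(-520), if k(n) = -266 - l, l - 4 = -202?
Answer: 219092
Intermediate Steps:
l = -198 (l = 4 - 202 = -198)
k(n) = -68 (k(n) = -266 - 1*(-198) = -266 + 198 = -68)
x² - k(-520) = (-468)² - 1*(-68) = 219024 + 68 = 219092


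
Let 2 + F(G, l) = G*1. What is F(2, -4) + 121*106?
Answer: 12826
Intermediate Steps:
F(G, l) = -2 + G (F(G, l) = -2 + G*1 = -2 + G)
F(2, -4) + 121*106 = (-2 + 2) + 121*106 = 0 + 12826 = 12826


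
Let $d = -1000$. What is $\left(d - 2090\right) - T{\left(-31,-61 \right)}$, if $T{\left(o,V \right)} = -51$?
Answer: $-3039$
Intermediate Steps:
$\left(d - 2090\right) - T{\left(-31,-61 \right)} = \left(-1000 - 2090\right) - -51 = \left(-1000 - 2090\right) + 51 = -3090 + 51 = -3039$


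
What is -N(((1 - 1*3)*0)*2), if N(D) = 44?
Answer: -44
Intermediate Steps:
-N(((1 - 1*3)*0)*2) = -1*44 = -44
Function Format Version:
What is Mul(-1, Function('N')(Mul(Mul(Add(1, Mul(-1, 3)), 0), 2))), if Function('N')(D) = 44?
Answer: -44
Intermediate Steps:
Mul(-1, Function('N')(Mul(Mul(Add(1, Mul(-1, 3)), 0), 2))) = Mul(-1, 44) = -44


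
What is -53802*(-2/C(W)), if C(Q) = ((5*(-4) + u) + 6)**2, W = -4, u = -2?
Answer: 26901/64 ≈ 420.33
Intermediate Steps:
C(Q) = 256 (C(Q) = ((5*(-4) - 2) + 6)**2 = ((-20 - 2) + 6)**2 = (-22 + 6)**2 = (-16)**2 = 256)
-53802*(-2/C(W)) = -53802/((19/(-38))*256) = -53802/(-1/38*19*256) = -53802/((-1/2*256)) = -53802/(-128) = -53802*(-1/128) = 26901/64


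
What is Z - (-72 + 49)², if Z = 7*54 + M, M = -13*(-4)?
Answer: -99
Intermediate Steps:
M = 52
Z = 430 (Z = 7*54 + 52 = 378 + 52 = 430)
Z - (-72 + 49)² = 430 - (-72 + 49)² = 430 - 1*(-23)² = 430 - 1*529 = 430 - 529 = -99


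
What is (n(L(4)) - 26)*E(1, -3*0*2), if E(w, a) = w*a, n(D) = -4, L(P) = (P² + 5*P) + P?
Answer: 0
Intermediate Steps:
L(P) = P² + 6*P
E(w, a) = a*w
(n(L(4)) - 26)*E(1, -3*0*2) = (-4 - 26)*((-3*0*2)*1) = -30*0*2 = -0 = -30*0 = 0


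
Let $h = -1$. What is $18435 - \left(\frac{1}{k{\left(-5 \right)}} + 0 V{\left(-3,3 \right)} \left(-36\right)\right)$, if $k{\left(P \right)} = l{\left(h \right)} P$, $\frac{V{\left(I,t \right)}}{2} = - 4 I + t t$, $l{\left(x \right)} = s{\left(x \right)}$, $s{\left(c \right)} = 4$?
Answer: $\frac{368701}{20} \approx 18435.0$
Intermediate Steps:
$l{\left(x \right)} = 4$
$V{\left(I,t \right)} = - 8 I + 2 t^{2}$ ($V{\left(I,t \right)} = 2 \left(- 4 I + t t\right) = 2 \left(- 4 I + t^{2}\right) = 2 \left(t^{2} - 4 I\right) = - 8 I + 2 t^{2}$)
$k{\left(P \right)} = 4 P$
$18435 - \left(\frac{1}{k{\left(-5 \right)}} + 0 V{\left(-3,3 \right)} \left(-36\right)\right) = 18435 - \left(\frac{1}{4 \left(-5\right)} + 0 \left(\left(-8\right) \left(-3\right) + 2 \cdot 3^{2}\right) \left(-36\right)\right) = 18435 - \left(\frac{1}{-20} + 0 \left(24 + 2 \cdot 9\right) \left(-36\right)\right) = 18435 - \left(- \frac{1}{20} + 0 \left(24 + 18\right) \left(-36\right)\right) = 18435 - \left(- \frac{1}{20} + 0 \cdot 42 \left(-36\right)\right) = 18435 - \left(- \frac{1}{20} + 0 \left(-36\right)\right) = 18435 - \left(- \frac{1}{20} + 0\right) = 18435 - - \frac{1}{20} = 18435 + \frac{1}{20} = \frac{368701}{20}$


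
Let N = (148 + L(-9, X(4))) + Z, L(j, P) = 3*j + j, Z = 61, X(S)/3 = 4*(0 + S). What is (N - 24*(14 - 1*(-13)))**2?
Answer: 225625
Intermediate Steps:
X(S) = 12*S (X(S) = 3*(4*(0 + S)) = 3*(4*S) = 12*S)
L(j, P) = 4*j
N = 173 (N = (148 + 4*(-9)) + 61 = (148 - 36) + 61 = 112 + 61 = 173)
(N - 24*(14 - 1*(-13)))**2 = (173 - 24*(14 - 1*(-13)))**2 = (173 - 24*(14 + 13))**2 = (173 - 24*27)**2 = (173 - 648)**2 = (-475)**2 = 225625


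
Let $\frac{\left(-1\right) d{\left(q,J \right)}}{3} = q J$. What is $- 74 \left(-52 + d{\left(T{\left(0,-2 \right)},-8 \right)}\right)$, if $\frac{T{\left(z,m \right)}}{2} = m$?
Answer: $10952$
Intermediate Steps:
$T{\left(z,m \right)} = 2 m$
$d{\left(q,J \right)} = - 3 J q$ ($d{\left(q,J \right)} = - 3 q J = - 3 J q$)
$- 74 \left(-52 + d{\left(T{\left(0,-2 \right)},-8 \right)}\right) = - 74 \left(-52 - - 24 \cdot 2 \left(-2\right)\right) = - 74 \left(-52 - \left(-24\right) \left(-4\right)\right) = - 74 \left(-52 - 96\right) = \left(-74\right) \left(-148\right) = 10952$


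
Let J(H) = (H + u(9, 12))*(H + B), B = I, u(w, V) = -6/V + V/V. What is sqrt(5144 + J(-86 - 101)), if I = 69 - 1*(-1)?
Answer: sqrt(107858)/2 ≈ 164.21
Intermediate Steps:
I = 70 (I = 69 + 1 = 70)
u(w, V) = 1 - 6/V (u(w, V) = -6/V + 1 = 1 - 6/V)
B = 70
J(H) = (1/2 + H)*(70 + H) (J(H) = (H + (-6 + 12)/12)*(H + 70) = (H + (1/12)*6)*(70 + H) = (H + 1/2)*(70 + H) = (1/2 + H)*(70 + H))
sqrt(5144 + J(-86 - 101)) = sqrt(5144 + (35 + (-86 - 101)**2 + 141*(-86 - 101)/2)) = sqrt(5144 + (35 + (-187)**2 + (141/2)*(-187))) = sqrt(5144 + (35 + 34969 - 26367/2)) = sqrt(5144 + 43641/2) = sqrt(53929/2) = sqrt(107858)/2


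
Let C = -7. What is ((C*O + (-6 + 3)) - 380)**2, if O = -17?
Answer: 69696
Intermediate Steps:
((C*O + (-6 + 3)) - 380)**2 = ((-7*(-17) + (-6 + 3)) - 380)**2 = ((119 - 3) - 380)**2 = (116 - 380)**2 = (-264)**2 = 69696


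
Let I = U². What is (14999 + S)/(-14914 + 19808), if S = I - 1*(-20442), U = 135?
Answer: 26833/2447 ≈ 10.966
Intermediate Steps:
I = 18225 (I = 135² = 18225)
S = 38667 (S = 18225 - 1*(-20442) = 18225 + 20442 = 38667)
(14999 + S)/(-14914 + 19808) = (14999 + 38667)/(-14914 + 19808) = 53666/4894 = 53666*(1/4894) = 26833/2447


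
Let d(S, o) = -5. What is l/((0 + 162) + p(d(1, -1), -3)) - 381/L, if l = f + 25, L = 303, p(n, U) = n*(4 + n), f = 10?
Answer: -17674/16867 ≈ -1.0478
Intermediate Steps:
l = 35 (l = 10 + 25 = 35)
l/((0 + 162) + p(d(1, -1), -3)) - 381/L = 35/((0 + 162) - 5*(4 - 5)) - 381/303 = 35/(162 - 5*(-1)) - 381*1/303 = 35/(162 + 5) - 127/101 = 35/167 - 127/101 = -17674/16867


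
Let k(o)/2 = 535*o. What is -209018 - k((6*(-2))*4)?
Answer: -157658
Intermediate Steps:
k(o) = 1070*o (k(o) = 2*(535*o) = 1070*o)
-209018 - k((6*(-2))*4) = -209018 - 1070*(6*(-2))*4 = -209018 - 1070*(-12*4) = -209018 - 1070*(-48) = -209018 - 1*(-51360) = -209018 + 51360 = -157658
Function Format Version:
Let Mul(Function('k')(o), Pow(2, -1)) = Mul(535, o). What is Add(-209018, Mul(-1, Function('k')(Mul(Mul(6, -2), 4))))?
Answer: -157658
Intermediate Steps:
Function('k')(o) = Mul(1070, o) (Function('k')(o) = Mul(2, Mul(535, o)) = Mul(1070, o))
Add(-209018, Mul(-1, Function('k')(Mul(Mul(6, -2), 4)))) = Add(-209018, Mul(-1, Mul(1070, Mul(Mul(6, -2), 4)))) = Add(-209018, Mul(-1, Mul(1070, Mul(-12, 4)))) = Add(-209018, Mul(-1, Mul(1070, -48))) = Add(-209018, Mul(-1, -51360)) = Add(-209018, 51360) = -157658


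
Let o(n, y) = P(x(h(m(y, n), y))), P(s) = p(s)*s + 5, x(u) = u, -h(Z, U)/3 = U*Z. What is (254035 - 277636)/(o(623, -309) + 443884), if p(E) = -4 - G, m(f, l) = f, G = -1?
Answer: -7867/434406 ≈ -0.018110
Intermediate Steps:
h(Z, U) = -3*U*Z
p(E) = -3 (p(E) = -4 - 1*(-1) = -4 + 1 = -3)
P(s) = 5 - 3*s (P(s) = -3*s + 5 = 5 - 3*s)
o(n, y) = 5 + 9*y² (o(n, y) = 5 - (-9)*y*y = 5 - (-9)*y² = 5 + 9*y²)
(254035 - 277636)/(o(623, -309) + 443884) = (254035 - 277636)/((5 + 9*(-309)²) + 443884) = -23601/((5 + 9*95481) + 443884) = -23601/((5 + 859329) + 443884) = -23601/(859334 + 443884) = -23601/1303218 = -23601*1/1303218 = -7867/434406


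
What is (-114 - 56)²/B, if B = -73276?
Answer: -7225/18319 ≈ -0.39440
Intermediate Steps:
(-114 - 56)²/B = (-114 - 56)²/(-73276) = (-170)²*(-1/73276) = 28900*(-1/73276) = -7225/18319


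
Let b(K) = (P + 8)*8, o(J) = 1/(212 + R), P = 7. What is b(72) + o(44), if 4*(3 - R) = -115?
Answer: 117004/975 ≈ 120.00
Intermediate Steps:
R = 127/4 (R = 3 - ¼*(-115) = 3 + 115/4 = 127/4 ≈ 31.750)
o(J) = 4/975 (o(J) = 1/(212 + 127/4) = 1/(975/4) = 4/975)
b(K) = 120 (b(K) = (7 + 8)*8 = 15*8 = 120)
b(72) + o(44) = 120 + 4/975 = 117004/975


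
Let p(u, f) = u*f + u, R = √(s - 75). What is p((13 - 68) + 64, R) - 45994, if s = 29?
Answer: -45985 + 9*I*√46 ≈ -45985.0 + 61.041*I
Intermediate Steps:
R = I*√46 (R = √(29 - 75) = √(-46) = I*√46 ≈ 6.7823*I)
p(u, f) = u + f*u (p(u, f) = f*u + u = u + f*u)
p((13 - 68) + 64, R) - 45994 = ((13 - 68) + 64)*(1 + I*√46) - 45994 = (-55 + 64)*(1 + I*√46) - 45994 = 9*(1 + I*√46) - 45994 = (9 + 9*I*√46) - 45994 = -45985 + 9*I*√46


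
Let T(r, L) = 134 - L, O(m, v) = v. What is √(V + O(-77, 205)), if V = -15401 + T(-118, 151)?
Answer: I*√15213 ≈ 123.34*I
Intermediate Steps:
V = -15418 (V = -15401 + (134 - 1*151) = -15401 + (134 - 151) = -15401 - 17 = -15418)
√(V + O(-77, 205)) = √(-15418 + 205) = √(-15213) = I*√15213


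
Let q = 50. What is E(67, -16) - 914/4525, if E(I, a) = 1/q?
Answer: -1647/9050 ≈ -0.18199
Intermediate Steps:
E(I, a) = 1/50
E(67, -16) - 914/4525 = 1/50 - 914/4525 = -1647/9050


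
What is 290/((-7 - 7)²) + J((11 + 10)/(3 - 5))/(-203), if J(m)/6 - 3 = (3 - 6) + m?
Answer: 5087/2842 ≈ 1.7899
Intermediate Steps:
J(m) = 6*m (J(m) = 18 + 6*((3 - 6) + m) = 18 + 6*(-3 + m) = 18 + (-18 + 6*m) = 6*m)
290/((-7 - 7)²) + J((11 + 10)/(3 - 5))/(-203) = 290/((-7 - 7)²) + (6*((11 + 10)/(3 - 5)))/(-203) = 290/((-14)²) + (6*(21/(-2)))*(-1/203) = 290/196 + (6*(21*(-½)))*(-1/203) = 290*(1/196) + (6*(-21/2))*(-1/203) = 145/98 - 63*(-1/203) = 145/98 + 9/29 = 5087/2842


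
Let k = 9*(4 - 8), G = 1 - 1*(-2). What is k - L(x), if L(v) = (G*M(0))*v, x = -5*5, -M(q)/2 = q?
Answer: -36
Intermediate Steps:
M(q) = -2*q
G = 3 (G = 1 + 2 = 3)
k = -36 (k = 9*(-4) = -36)
x = -25
L(v) = 0 (L(v) = (3*(-2*0))*v = (3*0)*v = 0*v = 0)
k - L(x) = -36 - 1*0 = -36 + 0 = -36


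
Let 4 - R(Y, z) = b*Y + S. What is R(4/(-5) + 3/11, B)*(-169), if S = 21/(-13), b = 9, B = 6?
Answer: -96304/55 ≈ -1751.0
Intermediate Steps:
S = -21/13 (S = 21*(-1/13) = -21/13 ≈ -1.6154)
R(Y, z) = 73/13 - 9*Y (R(Y, z) = 4 - (9*Y - 21/13) = 4 - (-21/13 + 9*Y) = 4 + (21/13 - 9*Y) = 73/13 - 9*Y)
R(4/(-5) + 3/11, B)*(-169) = (73/13 - 9*(4/(-5) + 3/11))*(-169) = (73/13 - 9*(4*(-1/5) + 3*(1/11)))*(-169) = (73/13 - 9*(-4/5 + 3/11))*(-169) = (73/13 - 9*(-29/55))*(-169) = (73/13 + 261/55)*(-169) = (7408/715)*(-169) = -96304/55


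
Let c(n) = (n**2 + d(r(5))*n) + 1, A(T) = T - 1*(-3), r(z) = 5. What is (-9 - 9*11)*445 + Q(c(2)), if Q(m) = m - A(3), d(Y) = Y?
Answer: -48051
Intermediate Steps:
A(T) = 3 + T (A(T) = T + 3 = 3 + T)
c(n) = 1 + n**2 + 5*n (c(n) = (n**2 + 5*n) + 1 = 1 + n**2 + 5*n)
Q(m) = -6 + m (Q(m) = m - (3 + 3) = m - 1*6 = m - 6 = -6 + m)
(-9 - 9*11)*445 + Q(c(2)) = (-9 - 9*11)*445 + (-6 + (1 + 2**2 + 5*2)) = (-9 - 99)*445 + (-6 + (1 + 4 + 10)) = -108*445 + (-6 + 15) = -48060 + 9 = -48051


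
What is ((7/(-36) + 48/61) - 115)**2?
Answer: 63121035121/4822416 ≈ 13089.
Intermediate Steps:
((7/(-36) + 48/61) - 115)**2 = ((7*(-1/36) + 48*(1/61)) - 115)**2 = ((-7/36 + 48/61) - 115)**2 = (1301/2196 - 115)**2 = (-251239/2196)**2 = 63121035121/4822416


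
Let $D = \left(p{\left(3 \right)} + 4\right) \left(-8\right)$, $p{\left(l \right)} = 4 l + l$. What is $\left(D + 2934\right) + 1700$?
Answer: $4482$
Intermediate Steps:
$p{\left(l \right)} = 5 l$
$D = -152$ ($D = \left(5 \cdot 3 + 4\right) \left(-8\right) = \left(15 + 4\right) \left(-8\right) = 19 \left(-8\right) = -152$)
$\left(D + 2934\right) + 1700 = \left(-152 + 2934\right) + 1700 = 2782 + 1700 = 4482$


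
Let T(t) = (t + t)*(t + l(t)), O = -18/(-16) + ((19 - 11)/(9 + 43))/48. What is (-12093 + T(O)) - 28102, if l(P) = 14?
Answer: -61084675/1521 ≈ -40161.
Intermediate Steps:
O = 44/39 (O = -18*(-1/16) + (8/52)*(1/48) = 9/8 + (8*(1/52))*(1/48) = 9/8 + (2/13)*(1/48) = 9/8 + 1/312 = 44/39 ≈ 1.1282)
T(t) = 2*t*(14 + t) (T(t) = (t + t)*(t + 14) = (2*t)*(14 + t) = 2*t*(14 + t))
(-12093 + T(O)) - 28102 = (-12093 + 2*(44/39)*(14 + 44/39)) - 28102 = (-12093 + 2*(44/39)*(590/39)) - 28102 = (-12093 + 51920/1521) - 28102 = -18341533/1521 - 28102 = -61084675/1521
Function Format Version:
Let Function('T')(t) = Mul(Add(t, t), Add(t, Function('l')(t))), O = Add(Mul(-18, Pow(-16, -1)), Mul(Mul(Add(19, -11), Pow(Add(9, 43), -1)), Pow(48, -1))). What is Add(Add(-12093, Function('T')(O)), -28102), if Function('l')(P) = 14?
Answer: Rational(-61084675, 1521) ≈ -40161.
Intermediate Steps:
O = Rational(44, 39) (O = Add(Mul(-18, Rational(-1, 16)), Mul(Mul(8, Pow(52, -1)), Rational(1, 48))) = Add(Rational(9, 8), Mul(Mul(8, Rational(1, 52)), Rational(1, 48))) = Add(Rational(9, 8), Mul(Rational(2, 13), Rational(1, 48))) = Add(Rational(9, 8), Rational(1, 312)) = Rational(44, 39) ≈ 1.1282)
Function('T')(t) = Mul(2, t, Add(14, t)) (Function('T')(t) = Mul(Add(t, t), Add(t, 14)) = Mul(Mul(2, t), Add(14, t)) = Mul(2, t, Add(14, t)))
Add(Add(-12093, Function('T')(O)), -28102) = Add(Add(-12093, Mul(2, Rational(44, 39), Add(14, Rational(44, 39)))), -28102) = Add(Add(-12093, Mul(2, Rational(44, 39), Rational(590, 39))), -28102) = Add(Add(-12093, Rational(51920, 1521)), -28102) = Add(Rational(-18341533, 1521), -28102) = Rational(-61084675, 1521)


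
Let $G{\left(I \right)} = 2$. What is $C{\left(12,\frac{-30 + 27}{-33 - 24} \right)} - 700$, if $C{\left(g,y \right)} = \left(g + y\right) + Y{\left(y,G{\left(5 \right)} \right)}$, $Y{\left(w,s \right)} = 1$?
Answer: $- \frac{13052}{19} \approx -686.95$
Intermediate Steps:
$C{\left(g,y \right)} = 1 + g + y$ ($C{\left(g,y \right)} = \left(g + y\right) + 1 = 1 + g + y$)
$C{\left(12,\frac{-30 + 27}{-33 - 24} \right)} - 700 = \left(1 + 12 + \frac{-30 + 27}{-33 - 24}\right) - 700 = \left(1 + 12 - \frac{3}{-57}\right) - 700 = \left(1 + 12 - - \frac{1}{19}\right) - 700 = \left(1 + 12 + \frac{1}{19}\right) - 700 = \frac{248}{19} - 700 = - \frac{13052}{19}$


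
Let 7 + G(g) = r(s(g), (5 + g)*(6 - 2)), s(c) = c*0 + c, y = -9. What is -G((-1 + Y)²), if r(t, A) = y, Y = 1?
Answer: 16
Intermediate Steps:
s(c) = c (s(c) = 0 + c = c)
r(t, A) = -9
G(g) = -16 (G(g) = -7 - 9 = -16)
-G((-1 + Y)²) = -1*(-16) = 16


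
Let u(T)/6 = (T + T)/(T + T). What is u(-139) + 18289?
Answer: 18295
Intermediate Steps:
u(T) = 6 (u(T) = 6*((T + T)/(T + T)) = 6*((2*T)/((2*T))) = 6*((2*T)*(1/(2*T))) = 6*1 = 6)
u(-139) + 18289 = 6 + 18289 = 18295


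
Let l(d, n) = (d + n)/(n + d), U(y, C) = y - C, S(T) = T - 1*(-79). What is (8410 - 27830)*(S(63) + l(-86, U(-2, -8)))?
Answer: -2777060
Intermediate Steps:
S(T) = 79 + T (S(T) = T + 79 = 79 + T)
l(d, n) = 1 (l(d, n) = (d + n)/(d + n) = 1)
(8410 - 27830)*(S(63) + l(-86, U(-2, -8))) = (8410 - 27830)*((79 + 63) + 1) = -19420*(142 + 1) = -19420*143 = -2777060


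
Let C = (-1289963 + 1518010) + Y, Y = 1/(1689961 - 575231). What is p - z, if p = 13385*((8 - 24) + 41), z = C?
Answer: 118805693939/1114730 ≈ 1.0658e+5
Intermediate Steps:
Y = 1/1114730 ≈ 8.9708e-7
C = 254210832311/1114730 (C = (-1289963 + 1518010) + 1/1114730 = 228047 + 1/1114730 = 254210832311/1114730 ≈ 2.2805e+5)
z = 254210832311/1114730 ≈ 2.2805e+5
p = 334625 (p = 13385*(-16 + 41) = 13385*25 = 334625)
p - z = 334625 - 1*254210832311/1114730 = 334625 - 254210832311/1114730 = 118805693939/1114730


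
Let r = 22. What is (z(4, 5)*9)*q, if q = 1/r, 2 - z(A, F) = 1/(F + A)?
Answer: 17/22 ≈ 0.77273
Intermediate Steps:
z(A, F) = 2 - 1/(A + F) (z(A, F) = 2 - 1/(F + A) = 2 - 1/(A + F))
q = 1/22 ≈ 0.045455
(z(4, 5)*9)*q = (((-1 + 2*4 + 2*5)/(4 + 5))*9)*(1/22) = (((-1 + 8 + 10)/9)*9)*(1/22) = (((1/9)*17)*9)*(1/22) = ((17/9)*9)*(1/22) = 17*(1/22) = 17/22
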